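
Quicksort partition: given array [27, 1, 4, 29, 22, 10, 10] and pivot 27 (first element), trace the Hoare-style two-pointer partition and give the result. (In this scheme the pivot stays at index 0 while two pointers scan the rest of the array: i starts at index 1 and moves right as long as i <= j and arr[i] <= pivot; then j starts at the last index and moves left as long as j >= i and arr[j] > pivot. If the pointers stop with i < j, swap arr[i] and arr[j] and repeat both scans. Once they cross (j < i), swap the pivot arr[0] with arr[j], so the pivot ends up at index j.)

Hoare-style two-pointer partition with pivot = 27:

Initial array: [27, 1, 4, 29, 22, 10, 10]

Pointers start at i = 1, j = 6.
i stops at index 3 (arr[3]=29 > 27), j stops at index 6 (arr[6]=10 <= 27): swap arr[3] and arr[6], array becomes [27, 1, 4, 10, 22, 10, 29]
i ends at 6, j ends at 5: the pointers have crossed (j < i), so scanning stops.

Swap pivot arr[0] with arr[5] to place pivot at position 5: [10, 1, 4, 10, 22, 27, 29]
Pivot position: 5

After partitioning with pivot 27, the array becomes [10, 1, 4, 10, 22, 27, 29]. The pivot is placed at index 5. All elements to the left of the pivot are <= 27, and all elements to the right are > 27.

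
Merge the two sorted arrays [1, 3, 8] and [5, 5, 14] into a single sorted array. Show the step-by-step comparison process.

Merging process:

Compare 1 vs 5: take 1 from left. Merged: [1]
Compare 3 vs 5: take 3 from left. Merged: [1, 3]
Compare 8 vs 5: take 5 from right. Merged: [1, 3, 5]
Compare 8 vs 5: take 5 from right. Merged: [1, 3, 5, 5]
Compare 8 vs 14: take 8 from left. Merged: [1, 3, 5, 5, 8]
Append remaining from right: [14]. Merged: [1, 3, 5, 5, 8, 14]

Final merged array: [1, 3, 5, 5, 8, 14]
Total comparisons: 5

The merged array is [1, 3, 5, 5, 8, 14], requiring 5 comparisons. The merge step runs in O(n) time where n is the total number of elements.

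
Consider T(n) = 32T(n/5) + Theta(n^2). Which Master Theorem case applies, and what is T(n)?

Master Theorem for T(n) = 32T(n/5) + O(n^2):

a = 32, b = 5, c = 2
log_b(a) = log_5(32) = 2.1534

Case 1: c = 2 < log_5(32) = 2.1534
T(n) = O(n^(log_5 32))

For T(n) = 32T(n/5) + O(n^2): log_5(32) = 2.1534. This is Case 1 of the Master Theorem (c < log_b(a), work dominated by leaves), giving O(n^(log_5 32)).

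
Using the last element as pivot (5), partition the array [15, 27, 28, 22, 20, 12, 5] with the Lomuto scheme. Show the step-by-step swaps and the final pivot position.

Lomuto partition with pivot = 5:

Initial array: [15, 27, 28, 22, 20, 12, 5]

arr[0]=15 > 5: no swap
arr[1]=27 > 5: no swap
arr[2]=28 > 5: no swap
arr[3]=22 > 5: no swap
arr[4]=20 > 5: no swap
arr[5]=12 > 5: no swap

Place pivot at position 0: [5, 27, 28, 22, 20, 12, 15]
Pivot position: 0

After partitioning with pivot 5, the array becomes [5, 27, 28, 22, 20, 12, 15]. The pivot is placed at index 0. All elements to the left of the pivot are <= 5, and all elements to the right are > 5.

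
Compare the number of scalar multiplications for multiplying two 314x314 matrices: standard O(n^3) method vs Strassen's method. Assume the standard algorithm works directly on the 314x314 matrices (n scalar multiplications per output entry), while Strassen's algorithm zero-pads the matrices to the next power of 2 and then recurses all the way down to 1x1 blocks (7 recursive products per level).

Matrix multiplication for 314x314 matrices:

Strassen's algorithm requires power-of-2 dimensions. Pad 314x314 to 512x512 (next power of 2).

Standard algorithm: 314^3 = 30959144 multiplications
Strassen's algorithm: 7^(log2(512)) = 7^9 = 40353607 multiplications
Difference: 30959144 - 40353607 = -9394463 (Strassen uses MORE here due to padding overhead — for small or just-over-power-of-2 n, padding can outweigh the per-level savings)

Standard: 30959144 multiplications (314^3). Strassen: 40353607 multiplications (7^9, after padding to 512x512). Strassen reduces 8 recursive multiplications to 7 at each level.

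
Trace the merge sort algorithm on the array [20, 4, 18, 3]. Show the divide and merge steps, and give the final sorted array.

Merge sort trace:

Split: [20, 4, 18, 3] -> [20, 4] and [18, 3]
  Split: [20, 4] -> [20] and [4]
  Merge: [20] + [4] -> [4, 20]
  Split: [18, 3] -> [18] and [3]
  Merge: [18] + [3] -> [3, 18]
Merge: [4, 20] + [3, 18] -> [3, 4, 18, 20]

Final sorted array: [3, 4, 18, 20]

The merge sort proceeds by recursively splitting the array and merging sorted halves.
After all merges, the sorted array is [3, 4, 18, 20].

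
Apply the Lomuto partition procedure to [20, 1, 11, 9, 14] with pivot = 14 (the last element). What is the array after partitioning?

Lomuto partition with pivot = 14:

Initial array: [20, 1, 11, 9, 14]

arr[0]=20 > 14: no swap
arr[1]=1 <= 14: swap with position 0, array becomes [1, 20, 11, 9, 14]
arr[2]=11 <= 14: swap with position 1, array becomes [1, 11, 20, 9, 14]
arr[3]=9 <= 14: swap with position 2, array becomes [1, 11, 9, 20, 14]

Place pivot at position 3: [1, 11, 9, 14, 20]
Pivot position: 3

After partitioning with pivot 14, the array becomes [1, 11, 9, 14, 20]. The pivot is placed at index 3. All elements to the left of the pivot are <= 14, and all elements to the right are > 14.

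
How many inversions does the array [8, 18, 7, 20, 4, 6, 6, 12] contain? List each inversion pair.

Finding inversions in [8, 18, 7, 20, 4, 6, 6, 12]:

(0, 2): arr[0]=8 > arr[2]=7
(0, 4): arr[0]=8 > arr[4]=4
(0, 5): arr[0]=8 > arr[5]=6
(0, 6): arr[0]=8 > arr[6]=6
(1, 2): arr[1]=18 > arr[2]=7
(1, 4): arr[1]=18 > arr[4]=4
(1, 5): arr[1]=18 > arr[5]=6
(1, 6): arr[1]=18 > arr[6]=6
(1, 7): arr[1]=18 > arr[7]=12
(2, 4): arr[2]=7 > arr[4]=4
(2, 5): arr[2]=7 > arr[5]=6
(2, 6): arr[2]=7 > arr[6]=6
(3, 4): arr[3]=20 > arr[4]=4
(3, 5): arr[3]=20 > arr[5]=6
(3, 6): arr[3]=20 > arr[6]=6
(3, 7): arr[3]=20 > arr[7]=12

Total inversions: 16

The array has 16 inversion(s): (0,2), (0,4), (0,5), (0,6), (1,2), (1,4), (1,5), (1,6), (1,7), (2,4), (2,5), (2,6), (3,4), (3,5), (3,6), (3,7). Each pair (i,j) satisfies i < j and arr[i] > arr[j].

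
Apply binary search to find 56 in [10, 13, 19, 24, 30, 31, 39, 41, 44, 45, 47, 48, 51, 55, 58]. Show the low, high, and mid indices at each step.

Binary search for 56 in [10, 13, 19, 24, 30, 31, 39, 41, 44, 45, 47, 48, 51, 55, 58]:

lo=0, hi=14, mid=7, arr[mid]=41 -> 41 < 56, search right half
lo=8, hi=14, mid=11, arr[mid]=48 -> 48 < 56, search right half
lo=12, hi=14, mid=13, arr[mid]=55 -> 55 < 56, search right half
lo=14, hi=14, mid=14, arr[mid]=58 -> 58 > 56, search left half
lo=14 > hi=13, target 56 not found

Binary search determines that 56 is not in the array after 4 comparisons. The search space was exhausted without finding the target.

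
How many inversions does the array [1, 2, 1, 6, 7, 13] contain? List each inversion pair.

Finding inversions in [1, 2, 1, 6, 7, 13]:

(1, 2): arr[1]=2 > arr[2]=1

Total inversions: 1

The array has 1 inversion(s): (1,2). Each pair (i,j) satisfies i < j and arr[i] > arr[j].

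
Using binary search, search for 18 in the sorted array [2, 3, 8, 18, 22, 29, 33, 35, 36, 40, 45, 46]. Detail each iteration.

Binary search for 18 in [2, 3, 8, 18, 22, 29, 33, 35, 36, 40, 45, 46]:

lo=0, hi=11, mid=5, arr[mid]=29 -> 29 > 18, search left half
lo=0, hi=4, mid=2, arr[mid]=8 -> 8 < 18, search right half
lo=3, hi=4, mid=3, arr[mid]=18 -> Found target at index 3!

Binary search finds 18 at index 3 after 3 comparisons. The search repeatedly halves the search space by comparing with the middle element.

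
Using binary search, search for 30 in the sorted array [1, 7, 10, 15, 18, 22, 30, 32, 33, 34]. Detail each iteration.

Binary search for 30 in [1, 7, 10, 15, 18, 22, 30, 32, 33, 34]:

lo=0, hi=9, mid=4, arr[mid]=18 -> 18 < 30, search right half
lo=5, hi=9, mid=7, arr[mid]=32 -> 32 > 30, search left half
lo=5, hi=6, mid=5, arr[mid]=22 -> 22 < 30, search right half
lo=6, hi=6, mid=6, arr[mid]=30 -> Found target at index 6!

Binary search finds 30 at index 6 after 4 comparisons. The search repeatedly halves the search space by comparing with the middle element.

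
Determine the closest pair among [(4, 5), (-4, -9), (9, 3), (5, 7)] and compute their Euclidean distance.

Computing all pairwise distances among 4 points:

d((4, 5), (-4, -9)) = 16.1245
d((4, 5), (9, 3)) = 5.3852
d((4, 5), (5, 7)) = 2.2361 <-- minimum
d((-4, -9), (9, 3)) = 17.6918
d((-4, -9), (5, 7)) = 18.3576
d((9, 3), (5, 7)) = 5.6569

Closest pair: (4, 5) and (5, 7) with distance 2.2361

The closest pair is (4, 5) and (5, 7) with Euclidean distance 2.2361. For 4 points, brute-force pairwise comparison is shown above. For large n, the divide-and-conquer algorithm (sort by x, recurse on halves, check the dividing strip) achieves O(n log n).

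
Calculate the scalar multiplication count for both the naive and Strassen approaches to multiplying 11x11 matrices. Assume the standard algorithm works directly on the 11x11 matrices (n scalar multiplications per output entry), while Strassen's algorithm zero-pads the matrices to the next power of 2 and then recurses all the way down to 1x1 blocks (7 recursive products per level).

Matrix multiplication for 11x11 matrices:

Strassen's algorithm requires power-of-2 dimensions. Pad 11x11 to 16x16 (next power of 2).

Standard algorithm: 11^3 = 1331 multiplications
Strassen's algorithm: 7^(log2(16)) = 7^4 = 2401 multiplications
Difference: 1331 - 2401 = -1070 (Strassen uses MORE here due to padding overhead — for small or just-over-power-of-2 n, padding can outweigh the per-level savings)

Standard: 1331 multiplications (11^3). Strassen: 2401 multiplications (7^4, after padding to 16x16). Strassen reduces 8 recursive multiplications to 7 at each level.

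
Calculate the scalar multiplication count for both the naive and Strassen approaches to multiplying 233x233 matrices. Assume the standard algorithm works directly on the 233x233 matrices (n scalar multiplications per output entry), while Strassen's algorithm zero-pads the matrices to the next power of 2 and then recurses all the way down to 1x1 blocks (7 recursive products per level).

Matrix multiplication for 233x233 matrices:

Strassen's algorithm requires power-of-2 dimensions. Pad 233x233 to 256x256 (next power of 2).

Standard algorithm: 233^3 = 12649337 multiplications
Strassen's algorithm: 7^(log2(256)) = 7^8 = 5764801 multiplications
Savings: 12649337 - 5764801 = 6884536 multiplications

Standard: 12649337 multiplications (233^3). Strassen: 5764801 multiplications (7^8, after padding to 256x256). Strassen reduces 8 recursive multiplications to 7 at each level.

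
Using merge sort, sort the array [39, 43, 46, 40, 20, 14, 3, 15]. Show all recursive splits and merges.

Merge sort trace:

Split: [39, 43, 46, 40, 20, 14, 3, 15] -> [39, 43, 46, 40] and [20, 14, 3, 15]
  Split: [39, 43, 46, 40] -> [39, 43] and [46, 40]
    Split: [39, 43] -> [39] and [43]
    Merge: [39] + [43] -> [39, 43]
    Split: [46, 40] -> [46] and [40]
    Merge: [46] + [40] -> [40, 46]
  Merge: [39, 43] + [40, 46] -> [39, 40, 43, 46]
  Split: [20, 14, 3, 15] -> [20, 14] and [3, 15]
    Split: [20, 14] -> [20] and [14]
    Merge: [20] + [14] -> [14, 20]
    Split: [3, 15] -> [3] and [15]
    Merge: [3] + [15] -> [3, 15]
  Merge: [14, 20] + [3, 15] -> [3, 14, 15, 20]
Merge: [39, 40, 43, 46] + [3, 14, 15, 20] -> [3, 14, 15, 20, 39, 40, 43, 46]

Final sorted array: [3, 14, 15, 20, 39, 40, 43, 46]

The merge sort proceeds by recursively splitting the array and merging sorted halves.
After all merges, the sorted array is [3, 14, 15, 20, 39, 40, 43, 46].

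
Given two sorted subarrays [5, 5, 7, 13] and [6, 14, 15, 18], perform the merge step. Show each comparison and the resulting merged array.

Merging process:

Compare 5 vs 6: take 5 from left. Merged: [5]
Compare 5 vs 6: take 5 from left. Merged: [5, 5]
Compare 7 vs 6: take 6 from right. Merged: [5, 5, 6]
Compare 7 vs 14: take 7 from left. Merged: [5, 5, 6, 7]
Compare 13 vs 14: take 13 from left. Merged: [5, 5, 6, 7, 13]
Append remaining from right: [14, 15, 18]. Merged: [5, 5, 6, 7, 13, 14, 15, 18]

Final merged array: [5, 5, 6, 7, 13, 14, 15, 18]
Total comparisons: 5

The merged array is [5, 5, 6, 7, 13, 14, 15, 18], requiring 5 comparisons. The merge step runs in O(n) time where n is the total number of elements.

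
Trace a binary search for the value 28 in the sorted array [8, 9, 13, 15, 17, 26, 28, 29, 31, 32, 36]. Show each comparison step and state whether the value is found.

Binary search for 28 in [8, 9, 13, 15, 17, 26, 28, 29, 31, 32, 36]:

lo=0, hi=10, mid=5, arr[mid]=26 -> 26 < 28, search right half
lo=6, hi=10, mid=8, arr[mid]=31 -> 31 > 28, search left half
lo=6, hi=7, mid=6, arr[mid]=28 -> Found target at index 6!

Binary search finds 28 at index 6 after 3 comparisons. The search repeatedly halves the search space by comparing with the middle element.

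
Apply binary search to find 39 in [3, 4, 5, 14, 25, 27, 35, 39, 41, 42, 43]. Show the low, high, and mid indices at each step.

Binary search for 39 in [3, 4, 5, 14, 25, 27, 35, 39, 41, 42, 43]:

lo=0, hi=10, mid=5, arr[mid]=27 -> 27 < 39, search right half
lo=6, hi=10, mid=8, arr[mid]=41 -> 41 > 39, search left half
lo=6, hi=7, mid=6, arr[mid]=35 -> 35 < 39, search right half
lo=7, hi=7, mid=7, arr[mid]=39 -> Found target at index 7!

Binary search finds 39 at index 7 after 4 comparisons. The search repeatedly halves the search space by comparing with the middle element.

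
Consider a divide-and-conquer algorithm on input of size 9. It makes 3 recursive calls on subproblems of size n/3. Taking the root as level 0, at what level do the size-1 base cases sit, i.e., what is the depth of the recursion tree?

For divide and conquer with division factor 3:

Problem sizes at each level:
Level 0: 9
Level 1: 3
Level 2: 1

The root is level 0 and the size-1 base case is level 2 (the tree spans levels 0 through 2, i.e. 3 levels counting the root), so the depth is the number of divisions: log_3(9) = 2

The recursion tree depth is log_3(9) = 2. At each level, the problem size is divided by 3, so it takes 2 divisions to reduce to a base case of size 1. The algorithm makes 3 recursive calls at each level.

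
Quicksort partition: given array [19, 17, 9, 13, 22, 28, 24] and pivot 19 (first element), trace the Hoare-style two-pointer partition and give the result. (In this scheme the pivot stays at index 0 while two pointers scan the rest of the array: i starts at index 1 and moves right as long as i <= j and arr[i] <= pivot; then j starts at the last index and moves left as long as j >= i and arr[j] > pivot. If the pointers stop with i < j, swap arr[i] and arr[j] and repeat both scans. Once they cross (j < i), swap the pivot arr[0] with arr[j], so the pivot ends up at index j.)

Hoare-style two-pointer partition with pivot = 19:

Initial array: [19, 17, 9, 13, 22, 28, 24]

Pointers start at i = 1, j = 6.
i ends at 4, j ends at 3: the pointers have crossed (j < i), so scanning stops.

Swap pivot arr[0] with arr[3] to place pivot at position 3: [13, 17, 9, 19, 22, 28, 24]
Pivot position: 3

After partitioning with pivot 19, the array becomes [13, 17, 9, 19, 22, 28, 24]. The pivot is placed at index 3. All elements to the left of the pivot are <= 19, and all elements to the right are > 19.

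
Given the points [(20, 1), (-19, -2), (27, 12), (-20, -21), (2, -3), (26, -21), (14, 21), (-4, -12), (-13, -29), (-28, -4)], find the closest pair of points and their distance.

Computing all pairwise distances among 10 points:

d((20, 1), (-19, -2)) = 39.1152
d((20, 1), (27, 12)) = 13.0384
d((20, 1), (-20, -21)) = 45.6508
d((20, 1), (2, -3)) = 18.4391
d((20, 1), (26, -21)) = 22.8035
d((20, 1), (14, 21)) = 20.8806
d((20, 1), (-4, -12)) = 27.2947
d((20, 1), (-13, -29)) = 44.5982
d((20, 1), (-28, -4)) = 48.2597
d((-19, -2), (27, 12)) = 48.0833
d((-19, -2), (-20, -21)) = 19.0263
d((-19, -2), (2, -3)) = 21.0238
d((-19, -2), (26, -21)) = 48.8467
d((-19, -2), (14, 21)) = 40.2244
d((-19, -2), (-4, -12)) = 18.0278
d((-19, -2), (-13, -29)) = 27.6586
d((-19, -2), (-28, -4)) = 9.2195 <-- minimum
d((27, 12), (-20, -21)) = 57.4282
d((27, 12), (2, -3)) = 29.1548
d((27, 12), (26, -21)) = 33.0151
d((27, 12), (14, 21)) = 15.8114
d((27, 12), (-4, -12)) = 39.2046
d((27, 12), (-13, -29)) = 57.28
d((27, 12), (-28, -4)) = 57.28
d((-20, -21), (2, -3)) = 28.4253
d((-20, -21), (26, -21)) = 46.0
d((-20, -21), (14, 21)) = 54.037
d((-20, -21), (-4, -12)) = 18.3576
d((-20, -21), (-13, -29)) = 10.6301
d((-20, -21), (-28, -4)) = 18.7883
d((2, -3), (26, -21)) = 30.0
d((2, -3), (14, 21)) = 26.8328
d((2, -3), (-4, -12)) = 10.8167
d((2, -3), (-13, -29)) = 30.0167
d((2, -3), (-28, -4)) = 30.0167
d((26, -21), (14, 21)) = 43.6807
d((26, -21), (-4, -12)) = 31.3209
d((26, -21), (-13, -29)) = 39.8121
d((26, -21), (-28, -4)) = 56.6127
d((14, 21), (-4, -12)) = 37.5899
d((14, 21), (-13, -29)) = 56.8243
d((14, 21), (-28, -4)) = 48.8774
d((-4, -12), (-13, -29)) = 19.2354
d((-4, -12), (-28, -4)) = 25.2982
d((-13, -29), (-28, -4)) = 29.1548

Closest pair: (-19, -2) and (-28, -4) with distance 9.2195

The closest pair is (-19, -2) and (-28, -4) with Euclidean distance 9.2195. For 10 points, brute-force pairwise comparison is shown above. For large n, the divide-and-conquer algorithm (sort by x, recurse on halves, check the dividing strip) achieves O(n log n).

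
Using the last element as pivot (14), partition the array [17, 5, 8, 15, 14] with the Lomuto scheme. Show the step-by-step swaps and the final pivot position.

Lomuto partition with pivot = 14:

Initial array: [17, 5, 8, 15, 14]

arr[0]=17 > 14: no swap
arr[1]=5 <= 14: swap with position 0, array becomes [5, 17, 8, 15, 14]
arr[2]=8 <= 14: swap with position 1, array becomes [5, 8, 17, 15, 14]
arr[3]=15 > 14: no swap

Place pivot at position 2: [5, 8, 14, 15, 17]
Pivot position: 2

After partitioning with pivot 14, the array becomes [5, 8, 14, 15, 17]. The pivot is placed at index 2. All elements to the left of the pivot are <= 14, and all elements to the right are > 14.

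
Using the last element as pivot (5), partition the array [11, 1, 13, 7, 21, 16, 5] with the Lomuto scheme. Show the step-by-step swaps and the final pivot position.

Lomuto partition with pivot = 5:

Initial array: [11, 1, 13, 7, 21, 16, 5]

arr[0]=11 > 5: no swap
arr[1]=1 <= 5: swap with position 0, array becomes [1, 11, 13, 7, 21, 16, 5]
arr[2]=13 > 5: no swap
arr[3]=7 > 5: no swap
arr[4]=21 > 5: no swap
arr[5]=16 > 5: no swap

Place pivot at position 1: [1, 5, 13, 7, 21, 16, 11]
Pivot position: 1

After partitioning with pivot 5, the array becomes [1, 5, 13, 7, 21, 16, 11]. The pivot is placed at index 1. All elements to the left of the pivot are <= 5, and all elements to the right are > 5.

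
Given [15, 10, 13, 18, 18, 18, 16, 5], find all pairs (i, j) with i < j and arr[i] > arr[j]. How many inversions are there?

Finding inversions in [15, 10, 13, 18, 18, 18, 16, 5]:

(0, 1): arr[0]=15 > arr[1]=10
(0, 2): arr[0]=15 > arr[2]=13
(0, 7): arr[0]=15 > arr[7]=5
(1, 7): arr[1]=10 > arr[7]=5
(2, 7): arr[2]=13 > arr[7]=5
(3, 6): arr[3]=18 > arr[6]=16
(3, 7): arr[3]=18 > arr[7]=5
(4, 6): arr[4]=18 > arr[6]=16
(4, 7): arr[4]=18 > arr[7]=5
(5, 6): arr[5]=18 > arr[6]=16
(5, 7): arr[5]=18 > arr[7]=5
(6, 7): arr[6]=16 > arr[7]=5

Total inversions: 12

The array has 12 inversion(s): (0,1), (0,2), (0,7), (1,7), (2,7), (3,6), (3,7), (4,6), (4,7), (5,6), (5,7), (6,7). Each pair (i,j) satisfies i < j and arr[i] > arr[j].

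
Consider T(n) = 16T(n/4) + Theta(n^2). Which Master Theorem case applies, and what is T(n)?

Master Theorem for T(n) = 16T(n/4) + O(n^2):

a = 16, b = 4, c = 2
log_b(a) = log_4(16) = 2.0000

Case 2: c = 2 = log_4(16) = 2.0000
T(n) = O(n^2 log n) = O(n^2 log n)

For T(n) = 16T(n/4) + O(n^2): log_4(16) = 2.0000. This is Case 2 of the Master Theorem (c = log_b(a), equal work at all levels), giving O(n^2 log n).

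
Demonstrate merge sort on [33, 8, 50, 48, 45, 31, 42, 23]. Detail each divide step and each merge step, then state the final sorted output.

Merge sort trace:

Split: [33, 8, 50, 48, 45, 31, 42, 23] -> [33, 8, 50, 48] and [45, 31, 42, 23]
  Split: [33, 8, 50, 48] -> [33, 8] and [50, 48]
    Split: [33, 8] -> [33] and [8]
    Merge: [33] + [8] -> [8, 33]
    Split: [50, 48] -> [50] and [48]
    Merge: [50] + [48] -> [48, 50]
  Merge: [8, 33] + [48, 50] -> [8, 33, 48, 50]
  Split: [45, 31, 42, 23] -> [45, 31] and [42, 23]
    Split: [45, 31] -> [45] and [31]
    Merge: [45] + [31] -> [31, 45]
    Split: [42, 23] -> [42] and [23]
    Merge: [42] + [23] -> [23, 42]
  Merge: [31, 45] + [23, 42] -> [23, 31, 42, 45]
Merge: [8, 33, 48, 50] + [23, 31, 42, 45] -> [8, 23, 31, 33, 42, 45, 48, 50]

Final sorted array: [8, 23, 31, 33, 42, 45, 48, 50]

The merge sort proceeds by recursively splitting the array and merging sorted halves.
After all merges, the sorted array is [8, 23, 31, 33, 42, 45, 48, 50].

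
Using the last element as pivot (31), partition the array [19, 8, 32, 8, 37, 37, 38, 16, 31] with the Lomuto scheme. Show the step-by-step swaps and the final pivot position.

Lomuto partition with pivot = 31:

Initial array: [19, 8, 32, 8, 37, 37, 38, 16, 31]

arr[0]=19 <= 31: swap with position 0, array becomes [19, 8, 32, 8, 37, 37, 38, 16, 31]
arr[1]=8 <= 31: swap with position 1, array becomes [19, 8, 32, 8, 37, 37, 38, 16, 31]
arr[2]=32 > 31: no swap
arr[3]=8 <= 31: swap with position 2, array becomes [19, 8, 8, 32, 37, 37, 38, 16, 31]
arr[4]=37 > 31: no swap
arr[5]=37 > 31: no swap
arr[6]=38 > 31: no swap
arr[7]=16 <= 31: swap with position 3, array becomes [19, 8, 8, 16, 37, 37, 38, 32, 31]

Place pivot at position 4: [19, 8, 8, 16, 31, 37, 38, 32, 37]
Pivot position: 4

After partitioning with pivot 31, the array becomes [19, 8, 8, 16, 31, 37, 38, 32, 37]. The pivot is placed at index 4. All elements to the left of the pivot are <= 31, and all elements to the right are > 31.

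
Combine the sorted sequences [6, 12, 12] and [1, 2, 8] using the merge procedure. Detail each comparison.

Merging process:

Compare 6 vs 1: take 1 from right. Merged: [1]
Compare 6 vs 2: take 2 from right. Merged: [1, 2]
Compare 6 vs 8: take 6 from left. Merged: [1, 2, 6]
Compare 12 vs 8: take 8 from right. Merged: [1, 2, 6, 8]
Append remaining from left: [12, 12]. Merged: [1, 2, 6, 8, 12, 12]

Final merged array: [1, 2, 6, 8, 12, 12]
Total comparisons: 4

The merged array is [1, 2, 6, 8, 12, 12], requiring 4 comparisons. The merge step runs in O(n) time where n is the total number of elements.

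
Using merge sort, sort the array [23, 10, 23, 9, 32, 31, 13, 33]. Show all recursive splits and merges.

Merge sort trace:

Split: [23, 10, 23, 9, 32, 31, 13, 33] -> [23, 10, 23, 9] and [32, 31, 13, 33]
  Split: [23, 10, 23, 9] -> [23, 10] and [23, 9]
    Split: [23, 10] -> [23] and [10]
    Merge: [23] + [10] -> [10, 23]
    Split: [23, 9] -> [23] and [9]
    Merge: [23] + [9] -> [9, 23]
  Merge: [10, 23] + [9, 23] -> [9, 10, 23, 23]
  Split: [32, 31, 13, 33] -> [32, 31] and [13, 33]
    Split: [32, 31] -> [32] and [31]
    Merge: [32] + [31] -> [31, 32]
    Split: [13, 33] -> [13] and [33]
    Merge: [13] + [33] -> [13, 33]
  Merge: [31, 32] + [13, 33] -> [13, 31, 32, 33]
Merge: [9, 10, 23, 23] + [13, 31, 32, 33] -> [9, 10, 13, 23, 23, 31, 32, 33]

Final sorted array: [9, 10, 13, 23, 23, 31, 32, 33]

The merge sort proceeds by recursively splitting the array and merging sorted halves.
After all merges, the sorted array is [9, 10, 13, 23, 23, 31, 32, 33].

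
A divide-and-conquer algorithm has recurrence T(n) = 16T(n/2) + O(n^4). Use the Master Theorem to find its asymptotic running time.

Master Theorem for T(n) = 16T(n/2) + O(n^4):

a = 16, b = 2, c = 4
log_b(a) = log_2(16) = 4.0000

Case 2: c = 4 = log_2(16) = 4.0000
T(n) = O(n^4 log n) = O(n^4 log n)

For T(n) = 16T(n/2) + O(n^4): log_2(16) = 4.0000. This is Case 2 of the Master Theorem (c = log_b(a), equal work at all levels), giving O(n^4 log n).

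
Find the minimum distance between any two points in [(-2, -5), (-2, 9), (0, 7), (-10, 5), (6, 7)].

Computing all pairwise distances among 5 points:

d((-2, -5), (-2, 9)) = 14.0
d((-2, -5), (0, 7)) = 12.1655
d((-2, -5), (-10, 5)) = 12.8062
d((-2, -5), (6, 7)) = 14.4222
d((-2, 9), (0, 7)) = 2.8284 <-- minimum
d((-2, 9), (-10, 5)) = 8.9443
d((-2, 9), (6, 7)) = 8.2462
d((0, 7), (-10, 5)) = 10.198
d((0, 7), (6, 7)) = 6.0
d((-10, 5), (6, 7)) = 16.1245

Closest pair: (-2, 9) and (0, 7) with distance 2.8284

The closest pair is (-2, 9) and (0, 7) with Euclidean distance 2.8284. For 5 points, brute-force pairwise comparison is shown above. For large n, the divide-and-conquer algorithm (sort by x, recurse on halves, check the dividing strip) achieves O(n log n).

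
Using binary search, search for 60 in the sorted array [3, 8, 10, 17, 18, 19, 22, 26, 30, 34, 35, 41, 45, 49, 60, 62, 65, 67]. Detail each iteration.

Binary search for 60 in [3, 8, 10, 17, 18, 19, 22, 26, 30, 34, 35, 41, 45, 49, 60, 62, 65, 67]:

lo=0, hi=17, mid=8, arr[mid]=30 -> 30 < 60, search right half
lo=9, hi=17, mid=13, arr[mid]=49 -> 49 < 60, search right half
lo=14, hi=17, mid=15, arr[mid]=62 -> 62 > 60, search left half
lo=14, hi=14, mid=14, arr[mid]=60 -> Found target at index 14!

Binary search finds 60 at index 14 after 4 comparisons. The search repeatedly halves the search space by comparing with the middle element.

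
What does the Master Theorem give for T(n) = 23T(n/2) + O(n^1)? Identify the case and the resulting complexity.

Master Theorem for T(n) = 23T(n/2) + O(n^1):

a = 23, b = 2, c = 1
log_b(a) = log_2(23) = 4.5236

Case 1: c = 1 < log_2(23) = 4.5236
T(n) = O(n^(log_2 23))

For T(n) = 23T(n/2) + O(n^1): log_2(23) = 4.5236. This is Case 1 of the Master Theorem (c < log_b(a), work dominated by leaves), giving O(n^(log_2 23)).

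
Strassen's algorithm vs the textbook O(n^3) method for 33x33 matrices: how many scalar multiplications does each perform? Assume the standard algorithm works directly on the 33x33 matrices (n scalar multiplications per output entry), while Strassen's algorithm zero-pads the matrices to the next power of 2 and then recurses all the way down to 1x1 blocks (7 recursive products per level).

Matrix multiplication for 33x33 matrices:

Strassen's algorithm requires power-of-2 dimensions. Pad 33x33 to 64x64 (next power of 2).

Standard algorithm: 33^3 = 35937 multiplications
Strassen's algorithm: 7^(log2(64)) = 7^6 = 117649 multiplications
Difference: 35937 - 117649 = -81712 (Strassen uses MORE here due to padding overhead — for small or just-over-power-of-2 n, padding can outweigh the per-level savings)

Standard: 35937 multiplications (33^3). Strassen: 117649 multiplications (7^6, after padding to 64x64). Strassen reduces 8 recursive multiplications to 7 at each level.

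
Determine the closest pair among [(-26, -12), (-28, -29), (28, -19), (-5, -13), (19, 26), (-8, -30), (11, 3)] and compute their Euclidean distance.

Computing all pairwise distances among 7 points:

d((-26, -12), (-28, -29)) = 17.1172 <-- minimum
d((-26, -12), (28, -19)) = 54.4518
d((-26, -12), (-5, -13)) = 21.0238
d((-26, -12), (19, 26)) = 58.8982
d((-26, -12), (-8, -30)) = 25.4558
d((-26, -12), (11, 3)) = 39.9249
d((-28, -29), (28, -19)) = 56.8859
d((-28, -29), (-5, -13)) = 28.0179
d((-28, -29), (19, 26)) = 72.3464
d((-28, -29), (-8, -30)) = 20.025
d((-28, -29), (11, 3)) = 50.448
d((28, -19), (-5, -13)) = 33.541
d((28, -19), (19, 26)) = 45.8912
d((28, -19), (-8, -30)) = 37.6431
d((28, -19), (11, 3)) = 27.8029
d((-5, -13), (19, 26)) = 45.793
d((-5, -13), (-8, -30)) = 17.2627
d((-5, -13), (11, 3)) = 22.6274
d((19, 26), (-8, -30)) = 62.1691
d((19, 26), (11, 3)) = 24.3516
d((-8, -30), (11, 3)) = 38.0789

Closest pair: (-26, -12) and (-28, -29) with distance 17.1172

The closest pair is (-26, -12) and (-28, -29) with Euclidean distance 17.1172. For 7 points, brute-force pairwise comparison is shown above. For large n, the divide-and-conquer algorithm (sort by x, recurse on halves, check the dividing strip) achieves O(n log n).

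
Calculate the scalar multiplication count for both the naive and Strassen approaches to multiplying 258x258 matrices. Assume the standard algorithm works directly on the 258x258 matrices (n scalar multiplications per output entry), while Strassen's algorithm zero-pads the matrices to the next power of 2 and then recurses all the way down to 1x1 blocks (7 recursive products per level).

Matrix multiplication for 258x258 matrices:

Strassen's algorithm requires power-of-2 dimensions. Pad 258x258 to 512x512 (next power of 2).

Standard algorithm: 258^3 = 17173512 multiplications
Strassen's algorithm: 7^(log2(512)) = 7^9 = 40353607 multiplications
Difference: 17173512 - 40353607 = -23180095 (Strassen uses MORE here due to padding overhead — for small or just-over-power-of-2 n, padding can outweigh the per-level savings)

Standard: 17173512 multiplications (258^3). Strassen: 40353607 multiplications (7^9, after padding to 512x512). Strassen reduces 8 recursive multiplications to 7 at each level.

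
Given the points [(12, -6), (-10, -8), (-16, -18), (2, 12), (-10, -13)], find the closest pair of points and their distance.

Computing all pairwise distances among 5 points:

d((12, -6), (-10, -8)) = 22.0907
d((12, -6), (-16, -18)) = 30.4631
d((12, -6), (2, 12)) = 20.5913
d((12, -6), (-10, -13)) = 23.0868
d((-10, -8), (-16, -18)) = 11.6619
d((-10, -8), (2, 12)) = 23.3238
d((-10, -8), (-10, -13)) = 5.0 <-- minimum
d((-16, -18), (2, 12)) = 34.9857
d((-16, -18), (-10, -13)) = 7.8102
d((2, 12), (-10, -13)) = 27.7308

Closest pair: (-10, -8) and (-10, -13) with distance 5.0

The closest pair is (-10, -8) and (-10, -13) with Euclidean distance 5.0. For 5 points, brute-force pairwise comparison is shown above. For large n, the divide-and-conquer algorithm (sort by x, recurse on halves, check the dividing strip) achieves O(n log n).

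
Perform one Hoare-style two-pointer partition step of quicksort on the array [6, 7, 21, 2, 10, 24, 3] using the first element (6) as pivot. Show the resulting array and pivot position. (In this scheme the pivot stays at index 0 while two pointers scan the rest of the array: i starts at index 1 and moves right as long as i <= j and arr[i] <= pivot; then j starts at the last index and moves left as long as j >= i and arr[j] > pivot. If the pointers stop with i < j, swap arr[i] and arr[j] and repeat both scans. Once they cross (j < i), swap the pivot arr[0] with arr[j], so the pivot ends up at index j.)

Hoare-style two-pointer partition with pivot = 6:

Initial array: [6, 7, 21, 2, 10, 24, 3]

Pointers start at i = 1, j = 6.
i stops at index 1 (arr[1]=7 > 6), j stops at index 6 (arr[6]=3 <= 6): swap arr[1] and arr[6], array becomes [6, 3, 21, 2, 10, 24, 7]
i stops at index 2 (arr[2]=21 > 6), j stops at index 3 (arr[3]=2 <= 6): swap arr[2] and arr[3], array becomes [6, 3, 2, 21, 10, 24, 7]
i ends at 3, j ends at 2: the pointers have crossed (j < i), so scanning stops.

Swap pivot arr[0] with arr[2] to place pivot at position 2: [2, 3, 6, 21, 10, 24, 7]
Pivot position: 2

After partitioning with pivot 6, the array becomes [2, 3, 6, 21, 10, 24, 7]. The pivot is placed at index 2. All elements to the left of the pivot are <= 6, and all elements to the right are > 6.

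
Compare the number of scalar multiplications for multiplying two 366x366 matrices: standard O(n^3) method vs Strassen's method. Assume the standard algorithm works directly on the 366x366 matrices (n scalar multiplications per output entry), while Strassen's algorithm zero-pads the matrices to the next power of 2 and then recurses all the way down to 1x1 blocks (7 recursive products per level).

Matrix multiplication for 366x366 matrices:

Strassen's algorithm requires power-of-2 dimensions. Pad 366x366 to 512x512 (next power of 2).

Standard algorithm: 366^3 = 49027896 multiplications
Strassen's algorithm: 7^(log2(512)) = 7^9 = 40353607 multiplications
Savings: 49027896 - 40353607 = 8674289 multiplications

Standard: 49027896 multiplications (366^3). Strassen: 40353607 multiplications (7^9, after padding to 512x512). Strassen reduces 8 recursive multiplications to 7 at each level.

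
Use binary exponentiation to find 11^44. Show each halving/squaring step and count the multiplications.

Computing 11^44 by squaring (build up from 11^1; each line after the first costs one multiplication):

11^1 = 11
11^2 = (11^1)^2 = 11^2 = 121
11^4 = (11^2)^2 = 121^2 = 14641
11^5 = 11 * 11^4 = 11 * 14641 = 161051
11^10 = (11^5)^2 = 161051^2 = 25937424601
11^11 = 11 * 11^10 = 11 * 25937424601 = 285311670611
11^22 = (11^11)^2 = 285311670611^2 = 81402749386839761113321
11^44 = (11^22)^2 = 81402749386839761113321^2 = 6626407607736641103900260617069258125403649041

Result: 6626407607736641103900260617069258125403649041
Multiplications needed: 7 (7 lines after 11^1)

11^44 = 6626407607736641103900260617069258125403649041. Using exponentiation by squaring, this requires 7 multiplications. The key idea: if the exponent is even, square the half-power; if odd, multiply by the base once.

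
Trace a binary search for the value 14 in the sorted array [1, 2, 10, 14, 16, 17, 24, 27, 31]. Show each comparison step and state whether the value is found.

Binary search for 14 in [1, 2, 10, 14, 16, 17, 24, 27, 31]:

lo=0, hi=8, mid=4, arr[mid]=16 -> 16 > 14, search left half
lo=0, hi=3, mid=1, arr[mid]=2 -> 2 < 14, search right half
lo=2, hi=3, mid=2, arr[mid]=10 -> 10 < 14, search right half
lo=3, hi=3, mid=3, arr[mid]=14 -> Found target at index 3!

Binary search finds 14 at index 3 after 4 comparisons. The search repeatedly halves the search space by comparing with the middle element.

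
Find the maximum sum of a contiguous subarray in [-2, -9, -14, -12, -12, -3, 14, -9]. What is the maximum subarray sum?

Using Kadane's algorithm on [-2, -9, -14, -12, -12, -3, 14, -9]:

Scanning through the array:
Position 1 (value -9): max_ending_here = -9, max_so_far = -2
Position 2 (value -14): max_ending_here = -14, max_so_far = -2
Position 3 (value -12): max_ending_here = -12, max_so_far = -2
Position 4 (value -12): max_ending_here = -12, max_so_far = -2
Position 5 (value -3): max_ending_here = -3, max_so_far = -2
Position 6 (value 14): max_ending_here = 14, max_so_far = 14
Position 7 (value -9): max_ending_here = 5, max_so_far = 14

Maximum subarray: [14]
Maximum sum: 14

The maximum subarray is [14] with sum 14. This subarray runs from index 6 to index 6.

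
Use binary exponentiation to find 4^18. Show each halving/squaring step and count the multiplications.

Computing 4^18 by squaring (build up from 4^1; each line after the first costs one multiplication):

4^1 = 4
4^2 = (4^1)^2 = 4^2 = 16
4^4 = (4^2)^2 = 16^2 = 256
4^8 = (4^4)^2 = 256^2 = 65536
4^9 = 4 * 4^8 = 4 * 65536 = 262144
4^18 = (4^9)^2 = 262144^2 = 68719476736

Result: 68719476736
Multiplications needed: 5 (5 lines after 4^1)

4^18 = 68719476736. Using exponentiation by squaring, this requires 5 multiplications. The key idea: if the exponent is even, square the half-power; if odd, multiply by the base once.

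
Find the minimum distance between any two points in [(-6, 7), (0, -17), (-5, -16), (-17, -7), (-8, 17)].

Computing all pairwise distances among 5 points:

d((-6, 7), (0, -17)) = 24.7386
d((-6, 7), (-5, -16)) = 23.0217
d((-6, 7), (-17, -7)) = 17.8045
d((-6, 7), (-8, 17)) = 10.198
d((0, -17), (-5, -16)) = 5.099 <-- minimum
d((0, -17), (-17, -7)) = 19.7231
d((0, -17), (-8, 17)) = 34.9285
d((-5, -16), (-17, -7)) = 15.0
d((-5, -16), (-8, 17)) = 33.1361
d((-17, -7), (-8, 17)) = 25.632

Closest pair: (0, -17) and (-5, -16) with distance 5.099

The closest pair is (0, -17) and (-5, -16) with Euclidean distance 5.099. For 5 points, brute-force pairwise comparison is shown above. For large n, the divide-and-conquer algorithm (sort by x, recurse on halves, check the dividing strip) achieves O(n log n).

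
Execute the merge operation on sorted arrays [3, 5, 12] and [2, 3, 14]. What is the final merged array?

Merging process:

Compare 3 vs 2: take 2 from right. Merged: [2]
Compare 3 vs 3: take 3 from left. Merged: [2, 3]
Compare 5 vs 3: take 3 from right. Merged: [2, 3, 3]
Compare 5 vs 14: take 5 from left. Merged: [2, 3, 3, 5]
Compare 12 vs 14: take 12 from left. Merged: [2, 3, 3, 5, 12]
Append remaining from right: [14]. Merged: [2, 3, 3, 5, 12, 14]

Final merged array: [2, 3, 3, 5, 12, 14]
Total comparisons: 5

The merged array is [2, 3, 3, 5, 12, 14], requiring 5 comparisons. The merge step runs in O(n) time where n is the total number of elements.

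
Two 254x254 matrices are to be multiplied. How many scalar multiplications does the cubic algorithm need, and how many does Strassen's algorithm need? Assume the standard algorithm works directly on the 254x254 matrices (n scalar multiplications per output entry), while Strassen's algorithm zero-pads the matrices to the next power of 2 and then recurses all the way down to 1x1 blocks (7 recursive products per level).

Matrix multiplication for 254x254 matrices:

Strassen's algorithm requires power-of-2 dimensions. Pad 254x254 to 256x256 (next power of 2).

Standard algorithm: 254^3 = 16387064 multiplications
Strassen's algorithm: 7^(log2(256)) = 7^8 = 5764801 multiplications
Savings: 16387064 - 5764801 = 10622263 multiplications

Standard: 16387064 multiplications (254^3). Strassen: 5764801 multiplications (7^8, after padding to 256x256). Strassen reduces 8 recursive multiplications to 7 at each level.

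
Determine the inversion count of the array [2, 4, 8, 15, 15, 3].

Finding inversions in [2, 4, 8, 15, 15, 3]:

(1, 5): arr[1]=4 > arr[5]=3
(2, 5): arr[2]=8 > arr[5]=3
(3, 5): arr[3]=15 > arr[5]=3
(4, 5): arr[4]=15 > arr[5]=3

Total inversions: 4

The array has 4 inversion(s): (1,5), (2,5), (3,5), (4,5). Each pair (i,j) satisfies i < j and arr[i] > arr[j].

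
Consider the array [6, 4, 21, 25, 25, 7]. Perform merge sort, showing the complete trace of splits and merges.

Merge sort trace:

Split: [6, 4, 21, 25, 25, 7] -> [6, 4, 21] and [25, 25, 7]
  Split: [6, 4, 21] -> [6] and [4, 21]
    Split: [4, 21] -> [4] and [21]
    Merge: [4] + [21] -> [4, 21]
  Merge: [6] + [4, 21] -> [4, 6, 21]
  Split: [25, 25, 7] -> [25] and [25, 7]
    Split: [25, 7] -> [25] and [7]
    Merge: [25] + [7] -> [7, 25]
  Merge: [25] + [7, 25] -> [7, 25, 25]
Merge: [4, 6, 21] + [7, 25, 25] -> [4, 6, 7, 21, 25, 25]

Final sorted array: [4, 6, 7, 21, 25, 25]

The merge sort proceeds by recursively splitting the array and merging sorted halves.
After all merges, the sorted array is [4, 6, 7, 21, 25, 25].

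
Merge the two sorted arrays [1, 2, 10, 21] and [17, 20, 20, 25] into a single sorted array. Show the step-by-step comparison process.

Merging process:

Compare 1 vs 17: take 1 from left. Merged: [1]
Compare 2 vs 17: take 2 from left. Merged: [1, 2]
Compare 10 vs 17: take 10 from left. Merged: [1, 2, 10]
Compare 21 vs 17: take 17 from right. Merged: [1, 2, 10, 17]
Compare 21 vs 20: take 20 from right. Merged: [1, 2, 10, 17, 20]
Compare 21 vs 20: take 20 from right. Merged: [1, 2, 10, 17, 20, 20]
Compare 21 vs 25: take 21 from left. Merged: [1, 2, 10, 17, 20, 20, 21]
Append remaining from right: [25]. Merged: [1, 2, 10, 17, 20, 20, 21, 25]

Final merged array: [1, 2, 10, 17, 20, 20, 21, 25]
Total comparisons: 7

The merged array is [1, 2, 10, 17, 20, 20, 21, 25], requiring 7 comparisons. The merge step runs in O(n) time where n is the total number of elements.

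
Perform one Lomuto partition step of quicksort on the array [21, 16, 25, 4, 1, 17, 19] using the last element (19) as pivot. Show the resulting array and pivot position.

Lomuto partition with pivot = 19:

Initial array: [21, 16, 25, 4, 1, 17, 19]

arr[0]=21 > 19: no swap
arr[1]=16 <= 19: swap with position 0, array becomes [16, 21, 25, 4, 1, 17, 19]
arr[2]=25 > 19: no swap
arr[3]=4 <= 19: swap with position 1, array becomes [16, 4, 25, 21, 1, 17, 19]
arr[4]=1 <= 19: swap with position 2, array becomes [16, 4, 1, 21, 25, 17, 19]
arr[5]=17 <= 19: swap with position 3, array becomes [16, 4, 1, 17, 25, 21, 19]

Place pivot at position 4: [16, 4, 1, 17, 19, 21, 25]
Pivot position: 4

After partitioning with pivot 19, the array becomes [16, 4, 1, 17, 19, 21, 25]. The pivot is placed at index 4. All elements to the left of the pivot are <= 19, and all elements to the right are > 19.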